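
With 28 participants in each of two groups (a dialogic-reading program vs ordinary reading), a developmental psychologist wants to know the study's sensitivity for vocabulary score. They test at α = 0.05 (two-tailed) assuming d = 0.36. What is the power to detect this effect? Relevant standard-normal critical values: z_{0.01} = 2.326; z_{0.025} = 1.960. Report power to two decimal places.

power ≈ 0.27

For two equal groups, power = Φ(d·√(n/2) − z_{α/2}).
d·√(n/2) = 0.36 × √(28/2) = 0.36 × 3.742 = 1.347.
z_β = 1.347 − 1.960 = -0.613.
Power = Φ(-0.613) = 0.270.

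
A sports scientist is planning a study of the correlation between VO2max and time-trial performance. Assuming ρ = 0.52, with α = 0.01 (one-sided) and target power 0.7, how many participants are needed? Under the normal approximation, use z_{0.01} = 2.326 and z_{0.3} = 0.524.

n = 28

Fisher's z: C = ½·ln((1+r)/(1−r)) = ½·ln(3.1667) = 0.5763.
n = ((z_{α} + z_β)/C)² + 3.
(2.326 + 0.524) / 0.5763 = 2.850 / 0.5763 = 4.945.
n = 4.945² + 3 = 24.46 + 3 = 27.5.
Round up.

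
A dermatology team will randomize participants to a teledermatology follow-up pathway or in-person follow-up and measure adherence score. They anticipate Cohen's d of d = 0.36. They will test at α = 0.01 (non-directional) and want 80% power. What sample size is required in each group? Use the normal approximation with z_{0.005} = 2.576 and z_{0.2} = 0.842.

For two independent groups with equal n: n = 2·((z_{α/2} + z_β) / d)².
z_{α/2} + z_β = 2.576 + 0.842 = 3.418.
n = 2 × (3.418 / 0.36)² = 2 × 9.494² = 2 × 90.14 = 180.3.
Round up to the next whole participant.

n = 181 per group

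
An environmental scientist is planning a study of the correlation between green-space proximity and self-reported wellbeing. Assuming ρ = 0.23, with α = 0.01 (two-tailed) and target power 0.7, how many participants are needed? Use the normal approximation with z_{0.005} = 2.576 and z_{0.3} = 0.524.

Fisher's z: C = ½·ln((1+r)/(1−r)) = ½·ln(1.5974) = 0.2342.
n = ((z_{α/2} + z_β)/C)² + 3.
(2.576 + 0.524) / 0.2342 = 3.100 / 0.2342 = 13.237.
n = 13.237² + 3 = 175.21 + 3 = 178.2.
Round up.

n = 179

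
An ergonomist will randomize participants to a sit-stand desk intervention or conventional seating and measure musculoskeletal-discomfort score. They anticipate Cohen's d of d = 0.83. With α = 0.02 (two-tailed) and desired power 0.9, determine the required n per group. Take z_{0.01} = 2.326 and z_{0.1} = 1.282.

n = 38 per group

For two independent groups with equal n: n = 2·((z_{α/2} + z_β) / d)².
z_{α/2} + z_β = 2.326 + 1.282 = 3.608.
n = 2 × (3.608 / 0.83)² = 2 × 4.347² = 2 × 18.90 = 37.8.
Round up to the next whole participant.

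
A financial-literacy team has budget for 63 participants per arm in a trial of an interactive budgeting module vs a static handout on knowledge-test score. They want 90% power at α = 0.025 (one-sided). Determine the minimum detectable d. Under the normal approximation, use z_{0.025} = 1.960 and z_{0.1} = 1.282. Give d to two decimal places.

d_min ≈ 0.58

For two independent groups of n = 63 each: d_min = (z_{α} + z_β)·√(2/n).
z-sum = 1.960 + 1.282 = 3.242.
d_min = 3.242 × √(2/63) = 3.242 × 0.1782 = 0.578.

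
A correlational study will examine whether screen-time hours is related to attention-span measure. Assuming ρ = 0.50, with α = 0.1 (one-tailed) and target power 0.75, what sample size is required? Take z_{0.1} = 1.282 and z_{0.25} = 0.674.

Fisher's z: C = ½·ln((1+r)/(1−r)) = ½·ln(3.0000) = 0.5493.
n = ((z_{α} + z_β)/C)² + 3.
(1.282 + 0.674) / 0.5493 = 1.956 / 0.5493 = 3.561.
n = 3.561² + 3 = 12.68 + 3 = 15.7.
Round up.

n = 16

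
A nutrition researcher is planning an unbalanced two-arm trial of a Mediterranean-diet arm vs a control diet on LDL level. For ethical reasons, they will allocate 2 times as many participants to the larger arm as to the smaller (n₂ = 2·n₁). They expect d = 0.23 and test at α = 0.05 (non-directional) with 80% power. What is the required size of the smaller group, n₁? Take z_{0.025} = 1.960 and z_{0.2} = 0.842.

With allocation ratio k = n₂/n₁ = 2, Var(x̄₁−x̄₂) = σ²(1/n₁ + 1/(k·n₁)) = σ²·(k+1)/(k·n₁).
So n₁ = (1 + 1/k)·((z_{α/2} + z_β)/d)² = 1.500 × (2.802/0.23)².
n₁ = 1.500 × 148.42 = 222.6.
Round up: n₁ = 223, giving n₂ = 2 × 223 = 446.

n₁ = 223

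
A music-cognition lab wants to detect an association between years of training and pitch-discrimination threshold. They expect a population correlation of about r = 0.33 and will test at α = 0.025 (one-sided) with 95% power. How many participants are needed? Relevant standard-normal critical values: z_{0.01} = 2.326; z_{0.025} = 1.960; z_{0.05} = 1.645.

n = 114

Fisher's z: C = ½·ln((1+r)/(1−r)) = ½·ln(1.9851) = 0.3428.
n = ((z_{α} + z_β)/C)² + 3.
(1.960 + 1.645) / 0.3428 = 3.605 / 0.3428 = 10.516.
n = 10.516² + 3 = 110.59 + 3 = 113.6.
Round up.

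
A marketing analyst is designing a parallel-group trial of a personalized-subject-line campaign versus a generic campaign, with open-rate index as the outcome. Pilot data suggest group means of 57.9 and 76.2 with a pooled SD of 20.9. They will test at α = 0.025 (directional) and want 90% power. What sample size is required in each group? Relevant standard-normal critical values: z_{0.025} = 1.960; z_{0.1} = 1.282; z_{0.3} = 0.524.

Cohen's d = |M₁ − M₂| / SD_pooled = |57.9 − 76.2| / 20.9 = 18.3 / 20.9 = 0.876.
For two independent groups with equal n: n = 2·((z_{α} + z_β) / d)².
z_{α} + z_β = 1.960 + 1.282 = 3.242.
n = 2 × (3.242 / 0.876)² = 2 × 3.701² = 2 × 13.70 = 27.4.
Round up to the next whole participant.

n = 28 per group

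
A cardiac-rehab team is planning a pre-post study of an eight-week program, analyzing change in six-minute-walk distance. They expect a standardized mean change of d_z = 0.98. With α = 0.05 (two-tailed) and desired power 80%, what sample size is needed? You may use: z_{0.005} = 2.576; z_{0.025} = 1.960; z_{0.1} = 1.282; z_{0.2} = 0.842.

For a paired (one-sample on differences) test: n = ((z_{α/2} + z_β) / d)².
z_{α/2} + z_β = 1.960 + 0.842 = 2.802.
n = (2.802 / 0.98)² = 2.859² = 8.17.
Round up.

n = 9 pairs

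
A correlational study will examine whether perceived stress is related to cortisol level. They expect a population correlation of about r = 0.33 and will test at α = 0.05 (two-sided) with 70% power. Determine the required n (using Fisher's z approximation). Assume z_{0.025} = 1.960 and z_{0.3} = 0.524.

Fisher's z: C = ½·ln((1+r)/(1−r)) = ½·ln(1.9851) = 0.3428.
n = ((z_{α/2} + z_β)/C)² + 3.
(1.960 + 0.524) / 0.3428 = 2.484 / 0.3428 = 7.246.
n = 7.246² + 3 = 52.51 + 3 = 55.5.
Round up.

n = 56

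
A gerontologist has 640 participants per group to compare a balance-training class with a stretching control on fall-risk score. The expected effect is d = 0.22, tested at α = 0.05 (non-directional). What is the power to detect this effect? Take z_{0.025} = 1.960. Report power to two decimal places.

power ≈ 0.98

For two equal groups, power = Φ(d·√(n/2) − z_{α/2}).
d·√(n/2) = 0.22 × √(640/2) = 0.22 × 17.889 = 3.935.
z_β = 3.935 − 1.960 = 1.975.
Power = Φ(1.975) = 0.976.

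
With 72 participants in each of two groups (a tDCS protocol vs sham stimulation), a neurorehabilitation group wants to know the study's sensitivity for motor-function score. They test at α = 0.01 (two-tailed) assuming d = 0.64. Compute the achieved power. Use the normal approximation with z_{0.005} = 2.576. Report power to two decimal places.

power ≈ 0.90

For two equal groups, power = Φ(d·√(n/2) − z_{α/2}).
d·√(n/2) = 0.64 × √(72/2) = 0.64 × 6.000 = 3.840.
z_β = 3.840 − 2.576 = 1.264.
Power = Φ(1.264) = 0.897.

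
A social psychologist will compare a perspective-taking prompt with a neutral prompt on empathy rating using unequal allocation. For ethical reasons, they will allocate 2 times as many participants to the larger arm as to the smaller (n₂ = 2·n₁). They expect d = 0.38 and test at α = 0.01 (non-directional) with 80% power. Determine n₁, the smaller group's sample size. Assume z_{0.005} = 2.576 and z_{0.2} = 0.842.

n₁ = 122

With allocation ratio k = n₂/n₁ = 2, Var(x̄₁−x̄₂) = σ²(1/n₁ + 1/(k·n₁)) = σ²·(k+1)/(k·n₁).
So n₁ = (1 + 1/k)·((z_{α/2} + z_β)/d)² = 1.500 × (3.418/0.38)².
n₁ = 1.500 × 80.91 = 121.4.
Round up: n₁ = 122, giving n₂ = 2 × 122 = 244.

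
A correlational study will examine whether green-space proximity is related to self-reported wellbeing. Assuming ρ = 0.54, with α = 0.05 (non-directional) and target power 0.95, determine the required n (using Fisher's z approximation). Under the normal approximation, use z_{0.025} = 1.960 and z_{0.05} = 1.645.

Fisher's z: C = ½·ln((1+r)/(1−r)) = ½·ln(3.3478) = 0.6042.
n = ((z_{α/2} + z_β)/C)² + 3.
(1.960 + 1.645) / 0.6042 = 3.605 / 0.6042 = 5.967.
n = 5.967² + 3 = 35.60 + 3 = 38.6.
Round up.

n = 39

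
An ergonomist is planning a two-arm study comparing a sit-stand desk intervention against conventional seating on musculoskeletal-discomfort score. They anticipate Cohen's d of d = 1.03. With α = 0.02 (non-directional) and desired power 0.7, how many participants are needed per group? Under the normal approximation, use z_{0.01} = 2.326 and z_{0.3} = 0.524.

For two independent groups with equal n: n = 2·((z_{α/2} + z_β) / d)².
z_{α/2} + z_β = 2.326 + 0.524 = 2.850.
n = 2 × (2.850 / 1.03)² = 2 × 2.767² = 2 × 7.66 = 15.3.
Round up to the next whole participant.

n = 16 per group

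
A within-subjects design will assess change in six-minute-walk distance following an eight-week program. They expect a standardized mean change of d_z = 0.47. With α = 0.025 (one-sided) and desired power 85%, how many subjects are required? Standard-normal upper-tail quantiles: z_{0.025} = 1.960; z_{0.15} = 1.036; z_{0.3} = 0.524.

n = 41 pairs

For a paired (one-sample on differences) test: n = ((z_{α} + z_β) / d)².
z_{α} + z_β = 1.960 + 1.036 = 2.996.
n = (2.996 / 0.47)² = 6.374² = 40.63.
Round up.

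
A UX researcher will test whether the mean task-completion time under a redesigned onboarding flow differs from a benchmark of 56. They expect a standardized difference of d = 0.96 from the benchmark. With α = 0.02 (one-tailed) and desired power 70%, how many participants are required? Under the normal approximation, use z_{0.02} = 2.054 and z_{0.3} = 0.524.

n = 8

For a one-sample test: n = ((z_{α} + z_β) / d)².
z_{α} + z_β = 2.054 + 0.524 = 2.578.
n = (2.578 / 0.96)² = 2.685² = 7.21.
Round up.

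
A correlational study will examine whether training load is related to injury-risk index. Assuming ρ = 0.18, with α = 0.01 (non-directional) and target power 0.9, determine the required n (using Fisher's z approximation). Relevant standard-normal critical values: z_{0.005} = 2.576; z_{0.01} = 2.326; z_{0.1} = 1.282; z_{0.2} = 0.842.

n = 453

Fisher's z: C = ½·ln((1+r)/(1−r)) = ½·ln(1.4390) = 0.1820.
n = ((z_{α/2} + z_β)/C)² + 3.
(2.576 + 1.282) / 0.1820 = 3.858 / 0.1820 = 21.198.
n = 21.198² + 3 = 449.35 + 3 = 452.3.
Round up.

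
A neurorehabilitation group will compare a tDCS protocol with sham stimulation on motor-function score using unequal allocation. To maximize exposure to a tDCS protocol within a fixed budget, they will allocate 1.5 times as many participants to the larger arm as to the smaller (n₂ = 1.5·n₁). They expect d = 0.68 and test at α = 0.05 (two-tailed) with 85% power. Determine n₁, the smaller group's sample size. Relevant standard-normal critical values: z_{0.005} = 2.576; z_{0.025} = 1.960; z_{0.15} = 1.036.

n₁ = 33

With allocation ratio k = n₂/n₁ = 1.5, Var(x̄₁−x̄₂) = σ²(1/n₁ + 1/(k·n₁)) = σ²·(k+1)/(k·n₁).
So n₁ = (1 + 1/k)·((z_{α/2} + z_β)/d)² = 1.667 × (2.996/0.68)².
n₁ = 1.667 × 19.41 = 32.4.
Round up: n₁ = 33, giving n₂ = ⌈1.5 × 33⌉ = ⌈49.5⌉ = 50.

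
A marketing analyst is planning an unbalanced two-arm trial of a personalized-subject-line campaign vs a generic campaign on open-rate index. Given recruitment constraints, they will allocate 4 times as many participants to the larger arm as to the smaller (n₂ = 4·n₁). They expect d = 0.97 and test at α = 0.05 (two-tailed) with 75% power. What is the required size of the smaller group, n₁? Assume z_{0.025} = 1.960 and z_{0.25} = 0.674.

n₁ = 10

With allocation ratio k = n₂/n₁ = 4, Var(x̄₁−x̄₂) = σ²(1/n₁ + 1/(k·n₁)) = σ²·(k+1)/(k·n₁).
So n₁ = (1 + 1/k)·((z_{α/2} + z_β)/d)² = 1.250 × (2.634/0.97)².
n₁ = 1.250 × 7.37 = 9.2.
Round up: n₁ = 10, giving n₂ = 4 × 10 = 40.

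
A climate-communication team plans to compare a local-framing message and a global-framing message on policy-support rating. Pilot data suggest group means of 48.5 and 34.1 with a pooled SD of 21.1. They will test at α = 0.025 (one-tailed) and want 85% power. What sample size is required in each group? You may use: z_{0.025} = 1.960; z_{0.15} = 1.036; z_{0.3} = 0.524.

Cohen's d = |M₁ − M₂| / SD_pooled = |48.5 − 34.1| / 21.1 = 14.4 / 21.1 = 0.682.
For two independent groups with equal n: n = 2·((z_{α} + z_β) / d)².
z_{α} + z_β = 1.960 + 1.036 = 2.996.
n = 2 × (2.996 / 0.682)² = 2 × 4.393² = 2 × 19.30 = 38.6.
Round up to the next whole participant.

n = 39 per group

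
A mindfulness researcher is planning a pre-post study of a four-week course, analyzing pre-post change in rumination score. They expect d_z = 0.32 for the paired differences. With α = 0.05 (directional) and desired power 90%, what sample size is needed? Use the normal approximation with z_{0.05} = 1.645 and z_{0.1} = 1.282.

n = 84 pairs

For a paired (one-sample on differences) test: n = ((z_{α} + z_β) / d)².
z_{α} + z_β = 1.645 + 1.282 = 2.927.
n = (2.927 / 0.32)² = 9.147² = 83.67.
Round up.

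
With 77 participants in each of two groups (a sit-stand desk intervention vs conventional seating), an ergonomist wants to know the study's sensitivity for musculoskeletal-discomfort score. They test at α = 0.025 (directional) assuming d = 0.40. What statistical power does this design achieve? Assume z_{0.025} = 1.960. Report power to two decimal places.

power ≈ 0.70

For two equal groups, power = Φ(d·√(n/2) − z_{α}).
d·√(n/2) = 0.40 × √(77/2) = 0.40 × 6.205 = 2.482.
z_β = 2.482 − 1.960 = 0.522.
Power = Φ(0.522) = 0.699.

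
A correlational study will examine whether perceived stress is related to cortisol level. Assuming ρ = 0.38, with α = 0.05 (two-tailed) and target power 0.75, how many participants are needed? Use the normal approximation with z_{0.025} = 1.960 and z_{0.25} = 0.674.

n = 47

Fisher's z: C = ½·ln((1+r)/(1−r)) = ½·ln(2.2258) = 0.4001.
n = ((z_{α/2} + z_β)/C)² + 3.
(1.960 + 0.674) / 0.4001 = 2.634 / 0.4001 = 6.583.
n = 6.583² + 3 = 43.34 + 3 = 46.3.
Round up.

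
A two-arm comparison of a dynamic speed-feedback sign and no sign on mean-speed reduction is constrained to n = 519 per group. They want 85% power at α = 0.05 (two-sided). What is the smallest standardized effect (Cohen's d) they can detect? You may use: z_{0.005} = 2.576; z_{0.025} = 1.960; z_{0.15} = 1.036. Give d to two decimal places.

d_min ≈ 0.19

For two independent groups of n = 519 each: d_min = (z_{α/2} + z_β)·√(2/n).
z-sum = 1.960 + 1.036 = 2.996.
d_min = 2.996 × √(2/519) = 2.996 × 0.0621 = 0.186.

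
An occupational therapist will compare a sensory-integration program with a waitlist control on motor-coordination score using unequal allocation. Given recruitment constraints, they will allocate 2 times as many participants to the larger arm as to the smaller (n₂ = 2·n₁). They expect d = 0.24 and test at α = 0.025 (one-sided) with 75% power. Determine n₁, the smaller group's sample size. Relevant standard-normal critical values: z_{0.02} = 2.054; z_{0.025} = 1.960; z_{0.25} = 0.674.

With allocation ratio k = n₂/n₁ = 2, Var(x̄₁−x̄₂) = σ²(1/n₁ + 1/(k·n₁)) = σ²·(k+1)/(k·n₁).
So n₁ = (1 + 1/k)·((z_{α} + z_β)/d)² = 1.500 × (2.634/0.24)².
n₁ = 1.500 × 120.45 = 180.7.
Round up: n₁ = 181, giving n₂ = 2 × 181 = 362.

n₁ = 181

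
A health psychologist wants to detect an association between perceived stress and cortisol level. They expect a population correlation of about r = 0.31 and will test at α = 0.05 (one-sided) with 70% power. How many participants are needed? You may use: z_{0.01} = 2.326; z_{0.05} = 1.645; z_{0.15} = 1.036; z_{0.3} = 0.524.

Fisher's z: C = ½·ln((1+r)/(1−r)) = ½·ln(1.8986) = 0.3205.
n = ((z_{α} + z_β)/C)² + 3.
(1.645 + 0.524) / 0.3205 = 2.169 / 0.3205 = 6.768.
n = 6.768² + 3 = 45.80 + 3 = 48.8.
Round up.

n = 49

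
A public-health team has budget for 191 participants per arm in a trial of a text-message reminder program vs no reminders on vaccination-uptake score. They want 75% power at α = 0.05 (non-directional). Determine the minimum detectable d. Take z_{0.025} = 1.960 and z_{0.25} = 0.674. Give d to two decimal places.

d_min ≈ 0.27

For two independent groups of n = 191 each: d_min = (z_{α/2} + z_β)·√(2/n).
z-sum = 1.960 + 0.674 = 2.634.
d_min = 2.634 × √(2/191) = 2.634 × 0.1023 = 0.270.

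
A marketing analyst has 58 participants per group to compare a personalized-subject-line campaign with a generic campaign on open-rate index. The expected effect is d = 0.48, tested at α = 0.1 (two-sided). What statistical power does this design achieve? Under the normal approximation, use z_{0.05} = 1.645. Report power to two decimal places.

power ≈ 0.83

For two equal groups, power = Φ(d·√(n/2) − z_{α/2}).
d·√(n/2) = 0.48 × √(58/2) = 0.48 × 5.385 = 2.585.
z_β = 2.585 − 1.645 = 0.940.
Power = Φ(0.940) = 0.826.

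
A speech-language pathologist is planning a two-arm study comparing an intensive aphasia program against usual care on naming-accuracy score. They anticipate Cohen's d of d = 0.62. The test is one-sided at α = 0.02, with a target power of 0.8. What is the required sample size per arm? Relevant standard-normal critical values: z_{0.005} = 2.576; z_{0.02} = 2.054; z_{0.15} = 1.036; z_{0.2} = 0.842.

For two independent groups with equal n: n = 2·((z_{α} + z_β) / d)².
z_{α} + z_β = 2.054 + 0.842 = 2.896.
n = 2 × (2.896 / 0.62)² = 2 × 4.671² = 2 × 21.82 = 43.6.
Round up to the next whole participant.

n = 44 per group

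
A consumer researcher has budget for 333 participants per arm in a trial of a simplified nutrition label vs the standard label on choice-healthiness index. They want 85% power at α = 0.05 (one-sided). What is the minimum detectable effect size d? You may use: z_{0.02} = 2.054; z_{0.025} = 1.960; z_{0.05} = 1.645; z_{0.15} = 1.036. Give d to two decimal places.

For two independent groups of n = 333 each: d_min = (z_{α} + z_β)·√(2/n).
z-sum = 1.645 + 1.036 = 2.681.
d_min = 2.681 × √(2/333) = 2.681 × 0.0775 = 0.208.

d_min ≈ 0.21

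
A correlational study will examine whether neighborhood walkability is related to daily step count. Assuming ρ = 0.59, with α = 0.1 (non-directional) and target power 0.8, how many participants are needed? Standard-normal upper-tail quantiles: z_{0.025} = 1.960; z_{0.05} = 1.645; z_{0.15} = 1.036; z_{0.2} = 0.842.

n = 17

Fisher's z: C = ½·ln((1+r)/(1−r)) = ½·ln(3.8780) = 0.6777.
n = ((z_{α/2} + z_β)/C)² + 3.
(1.645 + 0.842) / 0.6777 = 2.487 / 0.6777 = 3.670.
n = 3.670² + 3 = 13.47 + 3 = 16.5.
Round up.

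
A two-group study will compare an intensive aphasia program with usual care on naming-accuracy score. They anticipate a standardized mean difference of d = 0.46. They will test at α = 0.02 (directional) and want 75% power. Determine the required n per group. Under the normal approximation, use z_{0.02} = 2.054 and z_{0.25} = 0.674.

For two independent groups with equal n: n = 2·((z_{α} + z_β) / d)².
z_{α} + z_β = 2.054 + 0.674 = 2.728.
n = 2 × (2.728 / 0.46)² = 2 × 5.930² = 2 × 35.17 = 70.3.
Round up to the next whole participant.

n = 71 per group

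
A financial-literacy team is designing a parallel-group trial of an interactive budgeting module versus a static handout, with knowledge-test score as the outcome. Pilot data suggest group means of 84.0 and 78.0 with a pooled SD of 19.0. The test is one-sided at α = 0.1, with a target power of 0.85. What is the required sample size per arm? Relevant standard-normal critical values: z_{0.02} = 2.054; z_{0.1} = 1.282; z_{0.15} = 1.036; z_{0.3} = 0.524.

n = 108 per group

Cohen's d = |M₁ − M₂| / SD_pooled = |84.0 − 78.0| / 19.0 = 6.0 / 19.0 = 0.316.
For two independent groups with equal n: n = 2·((z_{α} + z_β) / d)².
z_{α} + z_β = 1.282 + 1.036 = 2.318.
n = 2 × (2.318 / 0.316)² = 2 × 7.335² = 2 × 53.81 = 107.6.
Round up to the next whole participant.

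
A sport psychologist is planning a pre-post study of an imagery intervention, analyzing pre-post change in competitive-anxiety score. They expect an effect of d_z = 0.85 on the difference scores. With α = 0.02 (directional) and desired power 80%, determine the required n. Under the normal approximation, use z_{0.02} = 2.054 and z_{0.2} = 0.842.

n = 12 pairs

For a paired (one-sample on differences) test: n = ((z_{α} + z_β) / d)².
z_{α} + z_β = 2.054 + 0.842 = 2.896.
n = (2.896 / 0.85)² = 3.407² = 11.61.
Round up.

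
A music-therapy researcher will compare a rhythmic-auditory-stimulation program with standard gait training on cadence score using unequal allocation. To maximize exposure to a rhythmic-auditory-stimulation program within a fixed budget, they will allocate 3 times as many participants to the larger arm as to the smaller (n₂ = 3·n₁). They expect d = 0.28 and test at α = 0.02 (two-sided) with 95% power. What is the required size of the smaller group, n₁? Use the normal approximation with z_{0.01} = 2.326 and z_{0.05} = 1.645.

n₁ = 269

With allocation ratio k = n₂/n₁ = 3, Var(x̄₁−x̄₂) = σ²(1/n₁ + 1/(k·n₁)) = σ²·(k+1)/(k·n₁).
So n₁ = (1 + 1/k)·((z_{α/2} + z_β)/d)² = 1.333 × (3.971/0.28)².
n₁ = 1.333 × 201.13 = 268.2.
Round up: n₁ = 269, giving n₂ = 3 × 269 = 807.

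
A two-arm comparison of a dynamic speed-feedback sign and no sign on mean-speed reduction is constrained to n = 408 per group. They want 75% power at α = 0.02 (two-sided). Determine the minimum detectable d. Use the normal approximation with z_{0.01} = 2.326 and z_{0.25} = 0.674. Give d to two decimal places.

For two independent groups of n = 408 each: d_min = (z_{α/2} + z_β)·√(2/n).
z-sum = 2.326 + 0.674 = 3.000.
d_min = 3.000 × √(2/408) = 3.000 × 0.0700 = 0.210.

d_min ≈ 0.21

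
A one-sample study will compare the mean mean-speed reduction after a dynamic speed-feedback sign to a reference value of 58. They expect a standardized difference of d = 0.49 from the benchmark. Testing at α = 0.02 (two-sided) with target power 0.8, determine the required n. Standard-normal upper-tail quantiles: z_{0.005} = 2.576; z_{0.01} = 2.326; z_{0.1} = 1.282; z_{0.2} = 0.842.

n = 42

For a one-sample test: n = ((z_{α/2} + z_β) / d)².
z_{α/2} + z_β = 2.326 + 0.842 = 3.168.
n = (3.168 / 0.49)² = 6.465² = 41.80.
Round up.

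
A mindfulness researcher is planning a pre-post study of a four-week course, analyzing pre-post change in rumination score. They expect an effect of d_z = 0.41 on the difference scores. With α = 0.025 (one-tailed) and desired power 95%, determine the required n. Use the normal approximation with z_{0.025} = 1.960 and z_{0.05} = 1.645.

n = 78 pairs

For a paired (one-sample on differences) test: n = ((z_{α} + z_β) / d)².
z_{α} + z_β = 1.960 + 1.645 = 3.605.
n = (3.605 / 0.41)² = 8.793² = 77.31.
Round up.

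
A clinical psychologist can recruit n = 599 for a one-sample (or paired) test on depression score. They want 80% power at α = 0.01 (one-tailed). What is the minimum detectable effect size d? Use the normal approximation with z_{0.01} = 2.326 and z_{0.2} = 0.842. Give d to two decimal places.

For a single sample (or paired design) of n = 599: d_min = (z_{α} + z_β)/√n.
z-sum = 2.326 + 0.842 = 3.168.
d_min = 3.168 / √599 = 3.168 / 24.474 = 0.129.

d_min ≈ 0.13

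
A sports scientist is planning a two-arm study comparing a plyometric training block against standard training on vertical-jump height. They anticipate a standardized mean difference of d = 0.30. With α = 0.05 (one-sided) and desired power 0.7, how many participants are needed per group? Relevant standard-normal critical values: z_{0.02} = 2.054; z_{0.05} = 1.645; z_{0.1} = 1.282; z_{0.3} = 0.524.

n = 105 per group

For two independent groups with equal n: n = 2·((z_{α} + z_β) / d)².
z_{α} + z_β = 1.645 + 0.524 = 2.169.
n = 2 × (2.169 / 0.30)² = 2 × 7.230² = 2 × 52.27 = 104.5.
Round up to the next whole participant.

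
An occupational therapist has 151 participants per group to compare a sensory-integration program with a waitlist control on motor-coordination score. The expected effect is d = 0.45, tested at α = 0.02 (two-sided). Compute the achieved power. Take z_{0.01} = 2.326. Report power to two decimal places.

For two equal groups, power = Φ(d·√(n/2) − z_{α/2}).
d·√(n/2) = 0.45 × √(151/2) = 0.45 × 8.689 = 3.910.
z_β = 3.910 − 2.326 = 1.584.
Power = Φ(1.584) = 0.943.

power ≈ 0.94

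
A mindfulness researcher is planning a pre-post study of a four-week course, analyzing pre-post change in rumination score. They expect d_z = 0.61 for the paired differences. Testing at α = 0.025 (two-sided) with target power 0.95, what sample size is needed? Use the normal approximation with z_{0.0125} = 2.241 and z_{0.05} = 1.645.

For a paired (one-sample on differences) test: n = ((z_{α/2} + z_β) / d)².
z_{α/2} + z_β = 2.241 + 1.645 = 3.886.
n = (3.886 / 0.61)² = 6.370² = 40.58.
Round up.

n = 41 pairs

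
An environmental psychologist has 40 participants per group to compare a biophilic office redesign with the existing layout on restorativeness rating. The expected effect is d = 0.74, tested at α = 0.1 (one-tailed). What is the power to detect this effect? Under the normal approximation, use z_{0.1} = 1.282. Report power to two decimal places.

power ≈ 0.98

For two equal groups, power = Φ(d·√(n/2) − z_{α}).
d·√(n/2) = 0.74 × √(40/2) = 0.74 × 4.472 = 3.309.
z_β = 3.309 − 1.282 = 2.027.
Power = Φ(2.027) = 0.979.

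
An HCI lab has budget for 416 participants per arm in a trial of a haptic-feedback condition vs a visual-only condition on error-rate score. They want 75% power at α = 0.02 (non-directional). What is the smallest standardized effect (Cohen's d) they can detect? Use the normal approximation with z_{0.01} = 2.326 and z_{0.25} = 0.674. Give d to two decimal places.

For two independent groups of n = 416 each: d_min = (z_{α/2} + z_β)·√(2/n).
z-sum = 2.326 + 0.674 = 3.000.
d_min = 3.000 × √(2/416) = 3.000 × 0.0693 = 0.208.

d_min ≈ 0.21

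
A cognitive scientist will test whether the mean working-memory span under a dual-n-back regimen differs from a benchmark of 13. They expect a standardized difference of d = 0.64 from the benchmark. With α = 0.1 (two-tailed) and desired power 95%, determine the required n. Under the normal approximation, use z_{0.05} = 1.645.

For a one-sample test: n = ((z_{α/2} + z_β) / d)².
z_{α/2} + z_β = 1.645 + 1.645 = 3.290.
n = (3.290 / 0.64)² = 5.141² = 26.43.
Round up.

n = 27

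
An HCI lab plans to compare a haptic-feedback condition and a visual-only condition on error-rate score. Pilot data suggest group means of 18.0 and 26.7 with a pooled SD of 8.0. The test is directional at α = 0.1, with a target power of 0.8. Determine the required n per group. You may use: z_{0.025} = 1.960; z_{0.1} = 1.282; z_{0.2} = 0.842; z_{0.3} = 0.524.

Cohen's d = |M₁ − M₂| / SD_pooled = |18.0 − 26.7| / 8.0 = 8.7 / 8.0 = 1.087.
For two independent groups with equal n: n = 2·((z_{α} + z_β) / d)².
z_{α} + z_β = 1.282 + 0.842 = 2.124.
n = 2 × (2.124 / 1.087)² = 2 × 1.954² = 2 × 3.82 = 7.6.
Round up to the next whole participant.

n = 8 per group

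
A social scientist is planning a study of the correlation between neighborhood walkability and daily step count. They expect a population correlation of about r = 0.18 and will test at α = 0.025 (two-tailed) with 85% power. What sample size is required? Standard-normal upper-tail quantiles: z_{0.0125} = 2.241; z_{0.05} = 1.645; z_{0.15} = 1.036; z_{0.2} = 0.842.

Fisher's z: C = ½·ln((1+r)/(1−r)) = ½·ln(1.4390) = 0.1820.
n = ((z_{α/2} + z_β)/C)² + 3.
(2.241 + 1.036) / 0.1820 = 3.277 / 0.1820 = 18.005.
n = 18.005² + 3 = 324.20 + 3 = 327.2.
Round up.

n = 328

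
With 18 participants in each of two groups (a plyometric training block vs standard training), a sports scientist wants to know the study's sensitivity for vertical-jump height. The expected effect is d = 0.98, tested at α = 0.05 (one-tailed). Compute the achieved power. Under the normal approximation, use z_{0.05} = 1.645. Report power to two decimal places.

power ≈ 0.90

For two equal groups, power = Φ(d·√(n/2) − z_{α}).
d·√(n/2) = 0.98 × √(18/2) = 0.98 × 3.000 = 2.940.
z_β = 2.940 − 1.645 = 1.295.
Power = Φ(1.295) = 0.902.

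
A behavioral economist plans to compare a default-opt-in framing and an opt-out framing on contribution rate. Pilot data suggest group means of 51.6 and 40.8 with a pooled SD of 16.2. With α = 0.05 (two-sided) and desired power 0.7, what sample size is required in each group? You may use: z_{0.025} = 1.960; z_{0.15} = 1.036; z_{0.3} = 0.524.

n = 28 per group

Cohen's d = |M₁ − M₂| / SD_pooled = |51.6 − 40.8| / 16.2 = 10.8 / 16.2 = 0.667.
For two independent groups with equal n: n = 2·((z_{α/2} + z_β) / d)².
z_{α/2} + z_β = 1.960 + 0.524 = 2.484.
n = 2 × (2.484 / 0.667)² = 2 × 3.724² = 2 × 13.87 = 27.7.
Round up to the next whole participant.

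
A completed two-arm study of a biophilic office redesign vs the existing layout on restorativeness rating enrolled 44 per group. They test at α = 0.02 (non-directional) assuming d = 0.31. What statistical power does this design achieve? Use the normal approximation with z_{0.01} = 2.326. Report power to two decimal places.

For two equal groups, power = Φ(d·√(n/2) − z_{α/2}).
d·√(n/2) = 0.31 × √(44/2) = 0.31 × 4.690 = 1.454.
z_β = 1.454 − 2.326 = -0.872.
Power = Φ(-0.872) = 0.192.

power ≈ 0.19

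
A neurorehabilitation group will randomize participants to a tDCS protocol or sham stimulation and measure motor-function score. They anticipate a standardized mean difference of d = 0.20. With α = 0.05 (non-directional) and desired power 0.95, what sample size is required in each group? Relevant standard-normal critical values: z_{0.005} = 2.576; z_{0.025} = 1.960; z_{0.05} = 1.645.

n = 650 per group

For two independent groups with equal n: n = 2·((z_{α/2} + z_β) / d)².
z_{α/2} + z_β = 1.960 + 1.645 = 3.605.
n = 2 × (3.605 / 0.20)² = 2 × 18.025² = 2 × 324.90 = 649.8.
Round up to the next whole participant.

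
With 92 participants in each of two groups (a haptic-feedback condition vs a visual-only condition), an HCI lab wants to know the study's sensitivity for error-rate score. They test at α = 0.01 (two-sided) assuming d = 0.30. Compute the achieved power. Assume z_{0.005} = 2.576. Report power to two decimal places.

power ≈ 0.29

For two equal groups, power = Φ(d·√(n/2) − z_{α/2}).
d·√(n/2) = 0.30 × √(92/2) = 0.30 × 6.782 = 2.035.
z_β = 2.035 − 2.576 = -0.541.
Power = Φ(-0.541) = 0.294.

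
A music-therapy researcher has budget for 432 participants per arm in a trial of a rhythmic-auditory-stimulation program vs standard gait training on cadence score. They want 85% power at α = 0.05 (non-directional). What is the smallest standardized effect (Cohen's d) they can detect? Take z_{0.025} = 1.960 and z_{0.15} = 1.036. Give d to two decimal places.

For two independent groups of n = 432 each: d_min = (z_{α/2} + z_β)·√(2/n).
z-sum = 1.960 + 1.036 = 2.996.
d_min = 2.996 × √(2/432) = 2.996 × 0.0680 = 0.204.

d_min ≈ 0.20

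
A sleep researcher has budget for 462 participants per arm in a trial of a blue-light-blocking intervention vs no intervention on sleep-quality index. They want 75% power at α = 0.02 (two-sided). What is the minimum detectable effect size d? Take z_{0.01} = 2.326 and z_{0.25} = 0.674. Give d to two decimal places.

d_min ≈ 0.20

For two independent groups of n = 462 each: d_min = (z_{α/2} + z_β)·√(2/n).
z-sum = 2.326 + 0.674 = 3.000.
d_min = 3.000 × √(2/462) = 3.000 × 0.0658 = 0.197.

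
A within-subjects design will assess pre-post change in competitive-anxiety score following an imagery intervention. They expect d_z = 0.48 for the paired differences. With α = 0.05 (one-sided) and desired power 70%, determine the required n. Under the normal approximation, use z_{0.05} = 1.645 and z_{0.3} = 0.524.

For a paired (one-sample on differences) test: n = ((z_{α} + z_β) / d)².
z_{α} + z_β = 1.645 + 0.524 = 2.169.
n = (2.169 / 0.48)² = 4.519² = 20.42.
Round up.

n = 21 pairs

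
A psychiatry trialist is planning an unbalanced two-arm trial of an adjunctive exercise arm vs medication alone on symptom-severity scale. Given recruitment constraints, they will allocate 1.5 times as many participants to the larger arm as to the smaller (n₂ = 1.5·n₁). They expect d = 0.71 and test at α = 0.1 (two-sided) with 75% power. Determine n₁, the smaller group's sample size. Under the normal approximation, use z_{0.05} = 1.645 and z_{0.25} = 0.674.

With allocation ratio k = n₂/n₁ = 1.5, Var(x̄₁−x̄₂) = σ²(1/n₁ + 1/(k·n₁)) = σ²·(k+1)/(k·n₁).
So n₁ = (1 + 1/k)·((z_{α/2} + z_β)/d)² = 1.667 × (2.319/0.71)².
n₁ = 1.667 × 10.67 = 17.8.
Round up: n₁ = 18, giving n₂ = 1.5 × 18 = 27.

n₁ = 18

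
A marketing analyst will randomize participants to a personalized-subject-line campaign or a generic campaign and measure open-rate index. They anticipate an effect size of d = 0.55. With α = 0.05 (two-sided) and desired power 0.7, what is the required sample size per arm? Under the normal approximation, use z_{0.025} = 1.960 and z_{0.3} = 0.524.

For two independent groups with equal n: n = 2·((z_{α/2} + z_β) / d)².
z_{α/2} + z_β = 1.960 + 0.524 = 2.484.
n = 2 × (2.484 / 0.55)² = 2 × 4.516² = 2 × 20.40 = 40.8.
Round up to the next whole participant.

n = 41 per group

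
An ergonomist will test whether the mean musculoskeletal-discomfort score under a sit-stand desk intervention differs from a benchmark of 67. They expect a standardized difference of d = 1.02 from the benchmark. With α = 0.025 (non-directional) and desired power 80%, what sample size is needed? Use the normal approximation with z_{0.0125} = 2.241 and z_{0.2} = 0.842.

For a one-sample test: n = ((z_{α/2} + z_β) / d)².
z_{α/2} + z_β = 2.241 + 0.842 = 3.083.
n = (3.083 / 1.02)² = 3.023² = 9.14.
Round up.

n = 10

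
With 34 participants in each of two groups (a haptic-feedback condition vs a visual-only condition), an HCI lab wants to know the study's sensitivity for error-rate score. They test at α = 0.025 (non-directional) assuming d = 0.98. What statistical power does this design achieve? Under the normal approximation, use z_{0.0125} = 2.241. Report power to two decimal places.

For two equal groups, power = Φ(d·√(n/2) − z_{α/2}).
d·√(n/2) = 0.98 × √(34/2) = 0.98 × 4.123 = 4.041.
z_β = 4.041 − 2.241 = 1.800.
Power = Φ(1.800) = 0.964.

power ≈ 0.96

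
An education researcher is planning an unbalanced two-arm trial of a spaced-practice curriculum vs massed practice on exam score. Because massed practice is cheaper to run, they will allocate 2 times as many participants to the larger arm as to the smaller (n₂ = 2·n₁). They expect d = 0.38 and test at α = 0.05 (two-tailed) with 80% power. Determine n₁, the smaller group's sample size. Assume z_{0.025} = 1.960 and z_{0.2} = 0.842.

n₁ = 82

With allocation ratio k = n₂/n₁ = 2, Var(x̄₁−x̄₂) = σ²(1/n₁ + 1/(k·n₁)) = σ²·(k+1)/(k·n₁).
So n₁ = (1 + 1/k)·((z_{α/2} + z_β)/d)² = 1.500 × (2.802/0.38)².
n₁ = 1.500 × 54.37 = 81.6.
Round up: n₁ = 82, giving n₂ = 2 × 82 = 164.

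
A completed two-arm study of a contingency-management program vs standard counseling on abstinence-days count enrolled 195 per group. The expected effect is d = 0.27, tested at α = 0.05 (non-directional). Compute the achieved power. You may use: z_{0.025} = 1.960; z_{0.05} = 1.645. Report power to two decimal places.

power ≈ 0.76

For two equal groups, power = Φ(d·√(n/2) − z_{α/2}).
d·√(n/2) = 0.27 × √(195/2) = 0.27 × 9.874 = 2.666.
z_β = 2.666 − 1.960 = 0.706.
Power = Φ(0.706) = 0.760.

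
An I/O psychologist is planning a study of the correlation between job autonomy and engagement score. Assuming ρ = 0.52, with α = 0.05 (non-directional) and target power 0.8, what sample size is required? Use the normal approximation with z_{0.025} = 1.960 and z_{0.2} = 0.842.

Fisher's z: C = ½·ln((1+r)/(1−r)) = ½·ln(3.1667) = 0.5763.
n = ((z_{α/2} + z_β)/C)² + 3.
(1.960 + 0.842) / 0.5763 = 2.802 / 0.5763 = 4.862.
n = 4.862² + 3 = 23.64 + 3 = 26.6.
Round up.

n = 27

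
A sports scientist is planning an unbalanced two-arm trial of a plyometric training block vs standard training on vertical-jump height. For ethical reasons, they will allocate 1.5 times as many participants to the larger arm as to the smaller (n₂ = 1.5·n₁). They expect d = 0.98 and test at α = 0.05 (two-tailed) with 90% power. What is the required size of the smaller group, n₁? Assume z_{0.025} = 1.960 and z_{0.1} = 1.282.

With allocation ratio k = n₂/n₁ = 1.5, Var(x̄₁−x̄₂) = σ²(1/n₁ + 1/(k·n₁)) = σ²·(k+1)/(k·n₁).
So n₁ = (1 + 1/k)·((z_{α/2} + z_β)/d)² = 1.667 × (3.242/0.98)².
n₁ = 1.667 × 10.94 = 18.2.
Round up: n₁ = 19, giving n₂ = ⌈1.5 × 19⌉ = ⌈28.5⌉ = 29.

n₁ = 19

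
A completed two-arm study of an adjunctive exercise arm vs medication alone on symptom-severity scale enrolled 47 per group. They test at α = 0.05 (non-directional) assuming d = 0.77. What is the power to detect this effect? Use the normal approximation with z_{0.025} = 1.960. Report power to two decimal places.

For two equal groups, power = Φ(d·√(n/2) − z_{α/2}).
d·√(n/2) = 0.77 × √(47/2) = 0.77 × 4.848 = 3.733.
z_β = 3.733 − 1.960 = 1.773.
Power = Φ(1.773) = 0.962.

power ≈ 0.96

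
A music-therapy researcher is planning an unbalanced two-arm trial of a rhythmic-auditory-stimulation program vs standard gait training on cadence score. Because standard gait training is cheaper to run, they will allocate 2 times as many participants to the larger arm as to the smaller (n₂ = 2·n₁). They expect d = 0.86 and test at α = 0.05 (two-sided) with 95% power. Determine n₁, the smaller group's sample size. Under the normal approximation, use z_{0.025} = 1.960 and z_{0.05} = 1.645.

n₁ = 27

With allocation ratio k = n₂/n₁ = 2, Var(x̄₁−x̄₂) = σ²(1/n₁ + 1/(k·n₁)) = σ²·(k+1)/(k·n₁).
So n₁ = (1 + 1/k)·((z_{α/2} + z_β)/d)² = 1.500 × (3.605/0.86)².
n₁ = 1.500 × 17.57 = 26.4.
Round up: n₁ = 27, giving n₂ = 2 × 27 = 54.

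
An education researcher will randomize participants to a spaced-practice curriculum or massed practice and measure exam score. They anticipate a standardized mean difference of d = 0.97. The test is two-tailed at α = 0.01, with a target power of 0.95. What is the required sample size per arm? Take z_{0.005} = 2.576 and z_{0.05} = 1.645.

For two independent groups with equal n: n = 2·((z_{α/2} + z_β) / d)².
z_{α/2} + z_β = 2.576 + 1.645 = 4.221.
n = 2 × (4.221 / 0.97)² = 2 × 4.352² = 2 × 18.94 = 37.9.
Round up to the next whole participant.

n = 38 per group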